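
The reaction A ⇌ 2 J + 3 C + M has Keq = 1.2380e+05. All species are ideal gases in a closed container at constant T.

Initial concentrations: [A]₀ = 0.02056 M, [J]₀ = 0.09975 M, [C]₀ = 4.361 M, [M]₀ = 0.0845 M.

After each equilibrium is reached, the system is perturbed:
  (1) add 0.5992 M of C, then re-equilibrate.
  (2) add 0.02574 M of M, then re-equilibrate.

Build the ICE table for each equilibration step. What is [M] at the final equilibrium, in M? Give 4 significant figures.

[M]_eq = 0.1308 M

Q₀ = 3.392 vs Keq = 1.2380e+05 ⇒ Q<K, forward
Step 1:
                  A         J         C         M
  I         0.02056   0.09975     4.361    0.0845
  C        -0.02056   0.04112   0.06168   0.02056
  E       1.4568e-06    0.1409     4.423    0.1051
  solve Keq expr → x = 0.02056; check Q = 1.2380e+05
Then add 0.5992 M of C.
Step 2:
                  A         J         C         M
  I       1.4568e-06    0.1409     5.022    0.1051
  C       6.7588e-07 -1.3518e-06 -2.0276e-06 -6.7588e-07
  E       2.1326e-06    0.1409     5.022    0.1051
  solve Keq expr → x = -6.7588e-07; check Q = 1.2380e+05
Then add 0.02574 M of M.
Step 3:
                  A         J         C         M
  I       2.1326e-06    0.1409     5.022    0.1308
  C       5.2246e-07 -1.0449e-06 -1.5674e-06 -5.2246e-07
  E       2.6551e-06    0.1409     5.022    0.1308
  solve Keq expr → x = -5.2246e-07; check Q = 1.2380e+05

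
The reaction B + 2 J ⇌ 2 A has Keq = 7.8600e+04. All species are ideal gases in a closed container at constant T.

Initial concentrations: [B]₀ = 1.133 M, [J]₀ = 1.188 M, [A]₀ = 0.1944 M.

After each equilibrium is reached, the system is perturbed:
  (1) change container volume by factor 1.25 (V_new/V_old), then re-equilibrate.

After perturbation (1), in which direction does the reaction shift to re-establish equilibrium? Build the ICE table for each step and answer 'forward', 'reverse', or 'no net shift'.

Q₀ = 0.02363 vs Keq = 7.8600e+04 ⇒ Q<K, forward
Step 1:
                  B         J         A
  Initial     1.133     1.188    0.1944
  Change    -0.5907    -1.181     1.181
  Equil      0.5423  0.006663     1.376
  solve Keq expr → x = 0.5907; check Q = 7.8600e+04
Then change container volume by factor 1.25 (V_new/V_old).
Step 2:
                  B         J         A
  Initial    0.4339  0.005331     1.101
  Change  3.1184e-04 6.2368e-04 -6.2368e-04
  Equil      0.4342  0.005954       1.1
  solve Keq expr → x = -3.1184e-04; check Q = 7.8600e+04

Direction: reverse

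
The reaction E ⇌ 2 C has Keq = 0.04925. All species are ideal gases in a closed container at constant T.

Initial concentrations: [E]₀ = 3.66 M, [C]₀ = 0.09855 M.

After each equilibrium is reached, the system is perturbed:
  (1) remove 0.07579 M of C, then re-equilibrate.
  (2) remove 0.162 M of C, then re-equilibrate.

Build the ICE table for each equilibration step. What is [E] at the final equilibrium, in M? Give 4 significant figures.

[E]_eq = 3.386 M

Q₀ = 0.002654 vs Keq = 0.04925 ⇒ Q<K, forward
Step 1:
                    E           C
  I              3.66     0.09855
  C           -0.1584      0.3167
  E             3.502      0.4153
  solve Keq expr → x = 0.1584; check Q = 0.04925
Then remove 0.07579 M of C.
Step 2:
                    E           C
  I             3.502      0.3395
  C           -0.0368      0.0736
  E             3.465      0.4131
  solve Keq expr → x = 0.0368; check Q = 0.04925
Then remove 0.162 M of C.
Step 3:
                    E           C
  I             3.465      0.2511
  C          -0.07864      0.1573
  E             3.386      0.4084
  solve Keq expr → x = 0.07864; check Q = 0.04925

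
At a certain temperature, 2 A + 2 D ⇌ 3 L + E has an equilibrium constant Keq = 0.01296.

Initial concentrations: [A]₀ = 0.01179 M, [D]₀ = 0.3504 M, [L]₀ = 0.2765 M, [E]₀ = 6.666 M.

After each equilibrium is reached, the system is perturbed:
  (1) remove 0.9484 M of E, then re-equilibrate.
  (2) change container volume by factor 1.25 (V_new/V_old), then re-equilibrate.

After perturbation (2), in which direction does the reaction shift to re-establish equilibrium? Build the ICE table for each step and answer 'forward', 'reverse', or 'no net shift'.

Direction: no net shift

Q₀ = 8256 vs Keq = 0.01296 ⇒ Q>K, reverse
Step 1:
                    A           D           L           E
  I           0.01179      0.3504      0.2765       6.666
  C            0.1672      0.1672     -0.2508    -0.08361
  E             0.179      0.5176     0.02566       6.582
  solve Keq expr → x = -0.08361; check Q = 0.01296
Then remove 0.9484 M of E.
Step 2:
                    A           D           L           E
  I             0.179      0.5176     0.02566       5.634
  C       -8.3489e-04 -8.3489e-04    0.001252  4.1745e-04
  E            0.1782      0.5168     0.02692       5.634
  solve Keq expr → x = 4.1745e-04; check Q = 0.01296
Then change container volume by factor 1.25 (V_new/V_old).
Step 3:
                    A           D           L           E
  I            0.1425      0.4134     0.02153       4.508
  C                 0           0           0           0
  E            0.1425      0.4134     0.02153       4.508
  solve Keq expr → x = 0; check Q = 0.01296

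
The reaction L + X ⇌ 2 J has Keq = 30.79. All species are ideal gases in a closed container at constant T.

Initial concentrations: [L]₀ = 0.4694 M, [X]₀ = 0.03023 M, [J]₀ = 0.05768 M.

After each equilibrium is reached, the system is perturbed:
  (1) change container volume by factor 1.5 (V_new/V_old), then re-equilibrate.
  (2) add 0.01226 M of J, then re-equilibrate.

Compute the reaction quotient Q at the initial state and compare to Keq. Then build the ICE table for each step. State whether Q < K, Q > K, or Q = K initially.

Q₀ = 0.2345 vs Keq = 30.79 ⇒ Q<K, forward
Step 1:
                  L         X         J
  init       0.4694   0.03023   0.05768
  Δ        -0.02923  -0.02923   0.05847
  eq         0.4402 9.9542e-04    0.1161
  solve Keq expr → x = 0.02923; check Q = 30.79
Then change container volume by factor 1.5 (V_new/V_old).
Step 2:
                  L         X         J
  init       0.2934 6.6361e-04   0.07743
  Δ               0         0         0
  eq         0.2934 6.6361e-04   0.07743
  solve Keq expr → x = 0; check Q = 30.79
Then add 0.01226 M of J.
Step 3:
                  L         X         J
  init       0.2934 6.6361e-04   0.08969
  Δ       2.1751e-04 2.1751e-04 -4.3502e-04
  eq         0.2937 8.8112e-04   0.08926
  solve Keq expr → x = -2.1751e-04; check Q = 30.79

Q₀ = 0.2345; Q < K (proceeds forward)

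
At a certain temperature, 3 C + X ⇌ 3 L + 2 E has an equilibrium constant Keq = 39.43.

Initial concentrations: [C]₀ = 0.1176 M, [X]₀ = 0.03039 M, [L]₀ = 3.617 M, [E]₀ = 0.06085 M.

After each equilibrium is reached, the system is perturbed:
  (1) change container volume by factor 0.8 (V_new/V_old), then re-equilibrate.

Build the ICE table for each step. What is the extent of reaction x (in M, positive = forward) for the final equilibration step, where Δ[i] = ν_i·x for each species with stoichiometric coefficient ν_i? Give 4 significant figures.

Q₀ = 3545 vs Keq = 39.43 ⇒ Q>K, reverse
Step 1:
                  C         X         L         E
  Initial    0.1176   0.03039     3.617   0.06085
  Change    0.06595   0.02198  -0.06595  -0.04396
  Equil      0.1835   0.05237     3.551   0.01689
  solve Keq expr → x = -0.02198; check Q = 39.43
Then change container volume by factor 0.8 (V_new/V_old).
Step 2:
                  C         X         L         E
  Initial    0.2294   0.06546     4.439   0.02111
  Change   0.002635 8.7832e-04 -0.002635 -0.001757
  Equil      0.2321   0.06634     4.436   0.01935
  solve Keq expr → x = -8.7832e-04; check Q = 39.43

x = -8.7832e-04 M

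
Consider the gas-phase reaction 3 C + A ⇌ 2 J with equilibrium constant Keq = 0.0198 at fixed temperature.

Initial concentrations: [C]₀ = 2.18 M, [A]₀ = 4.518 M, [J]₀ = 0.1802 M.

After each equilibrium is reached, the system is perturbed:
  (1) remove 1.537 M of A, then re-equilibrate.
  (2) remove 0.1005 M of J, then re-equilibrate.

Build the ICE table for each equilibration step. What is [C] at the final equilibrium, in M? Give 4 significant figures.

[C]_eq = 1.592 M

Q₀ = 6.9374e-04 vs Keq = 0.0198 ⇒ Q<K, forward
Step 1:
                    C           A           J
  init           2.18       4.518      0.1802
  Δ           -0.6004     -0.2001      0.4003
  eq             1.58       4.318      0.5805
  solve Keq expr → x = 0.2001; check Q = 0.0198
Then remove 1.537 M of A.
Step 2:
                    C           A           J
  init           1.58       2.781      0.5805
  Δ           0.09999     0.03333    -0.06666
  eq             1.68       2.814      0.5138
  solve Keq expr → x = -0.03333; check Q = 0.0198
Then remove 0.1005 M of J.
Step 3:
                    C           A           J
  init           1.68       2.814      0.4133
  Δ          -0.08757    -0.02919     0.05838
  eq            1.592       2.785      0.4717
  solve Keq expr → x = 0.02919; check Q = 0.0198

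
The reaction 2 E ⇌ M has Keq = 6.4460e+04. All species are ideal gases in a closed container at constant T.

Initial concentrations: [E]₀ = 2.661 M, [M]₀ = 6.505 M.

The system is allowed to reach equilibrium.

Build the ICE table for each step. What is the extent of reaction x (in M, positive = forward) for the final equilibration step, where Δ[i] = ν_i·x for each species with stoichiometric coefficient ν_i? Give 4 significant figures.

Q₀ = 0.9187 vs Keq = 6.4460e+04 ⇒ Q<K, forward
Step 1:
                    E           M
  I             2.661       6.505
  C             -2.65       1.325
  E           0.01102        7.83
  solve Keq expr → x = 1.325; check Q = 6.4460e+04

x = 1.325 M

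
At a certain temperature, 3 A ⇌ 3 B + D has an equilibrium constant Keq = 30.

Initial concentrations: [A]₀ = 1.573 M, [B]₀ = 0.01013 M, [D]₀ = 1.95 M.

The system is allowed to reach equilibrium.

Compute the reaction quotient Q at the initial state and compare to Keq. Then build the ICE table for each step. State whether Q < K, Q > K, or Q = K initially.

Q₀ = 5.2081e-07; Q < K (proceeds forward)

Q₀ = 5.2081e-07 vs Keq = 30 ⇒ Q<K, forward
Step 1:
                  A         B         D
  init        1.573   0.01013      1.95
  Δ            -1.1       1.1    0.3667
  eq         0.4728      1.11     2.317
  solve Keq expr → x = 0.3667; check Q = 30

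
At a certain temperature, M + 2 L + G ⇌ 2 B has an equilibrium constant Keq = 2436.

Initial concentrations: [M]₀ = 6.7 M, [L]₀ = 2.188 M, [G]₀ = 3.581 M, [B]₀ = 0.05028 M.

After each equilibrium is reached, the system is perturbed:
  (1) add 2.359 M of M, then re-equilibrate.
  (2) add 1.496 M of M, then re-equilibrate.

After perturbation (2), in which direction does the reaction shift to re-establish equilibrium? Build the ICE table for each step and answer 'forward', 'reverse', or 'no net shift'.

Direction: forward

Q₀ = 2.2010e-05 vs Keq = 2436 ⇒ Q<K, forward
Step 1:
                    M           L           G           B
  I               6.7       2.188       3.581     0.05028
  C            -1.088      -2.176      -1.088       2.176
  E             5.612     0.01206       2.493       2.226
  solve Keq expr → x = 1.088; check Q = 2436
Then add 2.359 M of M.
Step 2:
                    M           L           G           B
  I             7.971     0.01206       2.493       2.226
  C       -9.6459e-04   -0.001929 -9.6459e-04    0.001929
  E              7.97     0.01013       2.492       2.228
  solve Keq expr → x = 9.6459e-04; check Q = 2436
Then add 1.496 M of M.
Step 3:
                    M           L           G           B
  I             9.466     0.01013       2.492       2.228
  C       -4.1520e-04 -8.3040e-04 -4.1520e-04  8.3040e-04
  E             9.466    0.009299       2.492       2.229
  solve Keq expr → x = 4.1520e-04; check Q = 2436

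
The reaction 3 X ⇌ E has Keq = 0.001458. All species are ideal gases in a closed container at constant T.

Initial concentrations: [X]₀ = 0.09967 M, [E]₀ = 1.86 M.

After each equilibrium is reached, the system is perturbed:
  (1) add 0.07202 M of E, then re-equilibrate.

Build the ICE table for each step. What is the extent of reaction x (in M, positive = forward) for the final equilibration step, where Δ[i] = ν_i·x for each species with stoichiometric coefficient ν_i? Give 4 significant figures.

x = -0.05327 M

Q₀ = 1879 vs Keq = 0.001458 ⇒ Q>K, reverse
Step 1:
                  X         E
  Initial   0.09967      1.86
  Change          5    -1.667
  Equil         5.1    0.1934
  solve Keq expr → x = -1.667; check Q = 0.001458
Then add 0.07202 M of E.
Step 2:
                  X         E
  Initial       5.1    0.2654
  Change     0.1598  -0.05327
  Equil       5.259    0.2121
  solve Keq expr → x = -0.05327; check Q = 0.001458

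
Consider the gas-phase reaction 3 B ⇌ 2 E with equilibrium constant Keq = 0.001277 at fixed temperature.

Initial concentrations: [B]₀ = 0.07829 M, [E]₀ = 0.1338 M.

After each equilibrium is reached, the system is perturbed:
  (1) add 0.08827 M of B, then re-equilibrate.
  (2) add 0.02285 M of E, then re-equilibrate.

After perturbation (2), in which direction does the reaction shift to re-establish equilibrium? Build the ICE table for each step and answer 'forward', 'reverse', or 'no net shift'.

Q₀ = 37.31 vs Keq = 0.001277 ⇒ Q>K, reverse
Step 1:
                   B          E
  I          0.07829     0.1338
  C           0.1931    -0.1287
  E           0.2714   0.005053
  solve Keq expr → x = -0.06437; check Q = 0.001277
Then add 0.08827 M of B.
Step 2:
                   B          E
  I           0.3597   0.005053
  C        -0.003801   0.002534
  E           0.3559   0.007587
  solve Keq expr → x = 0.001267; check Q = 0.001277
Then add 0.02285 M of E.
Step 3:
                   B          E
  I           0.3559    0.03044
  C          0.03267   -0.02178
  E           0.3886   0.008655
  solve Keq expr → x = -0.01089; check Q = 0.001277

Direction: reverse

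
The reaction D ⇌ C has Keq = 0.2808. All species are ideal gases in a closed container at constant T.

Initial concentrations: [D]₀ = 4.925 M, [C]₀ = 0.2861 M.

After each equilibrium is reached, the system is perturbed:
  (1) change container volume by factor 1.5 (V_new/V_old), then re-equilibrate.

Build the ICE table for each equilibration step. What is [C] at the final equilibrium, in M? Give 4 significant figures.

[C]_eq = 0.7616 M

Q₀ = 0.05809 vs Keq = 0.2808 ⇒ Q<K, forward
Step 1:
                  D         C
  init        4.925    0.2861
  Δ         -0.8564    0.8564
  eq          4.069     1.142
  solve Keq expr → x = 0.8564; check Q = 0.2808
Then change container volume by factor 1.5 (V_new/V_old).
Step 2:
                  D         C
  init        2.712    0.7616
  Δ               0         0
  eq          2.712    0.7616
  solve Keq expr → x = 0; check Q = 0.2808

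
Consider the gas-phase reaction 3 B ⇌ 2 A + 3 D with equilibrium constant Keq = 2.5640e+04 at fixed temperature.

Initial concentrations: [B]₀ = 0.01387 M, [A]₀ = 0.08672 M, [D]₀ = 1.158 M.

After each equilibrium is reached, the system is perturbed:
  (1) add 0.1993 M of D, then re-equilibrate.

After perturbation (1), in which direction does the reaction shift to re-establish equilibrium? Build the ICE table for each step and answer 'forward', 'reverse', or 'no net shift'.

Q₀ = 4377 vs Keq = 2.5640e+04 ⇒ Q<K, forward
Step 1:
                    B           A           D
  init        0.01387     0.08672       1.158
  Δ         -0.005905    0.003936    0.005905
  eq         0.007965     0.09066       1.164
  solve Keq expr → x = 0.001968; check Q = 2.5640e+04
Then add 0.1993 M of D.
Step 2:
                    B           A           D
  init       0.007965     0.09066       1.363
  Δ          0.001296 -8.6386e-04   -0.001296
  eq         0.009261     0.08979       1.362
  solve Keq expr → x = -4.3193e-04; check Q = 2.5640e+04

Direction: reverse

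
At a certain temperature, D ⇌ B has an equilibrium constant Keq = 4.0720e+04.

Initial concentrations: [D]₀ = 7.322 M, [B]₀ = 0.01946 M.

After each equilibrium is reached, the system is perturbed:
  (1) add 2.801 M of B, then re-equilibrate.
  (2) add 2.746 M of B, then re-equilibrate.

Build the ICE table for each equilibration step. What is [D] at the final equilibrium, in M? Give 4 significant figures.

[D]_eq = 3.1651e-04 M

Q₀ = 0.002658 vs Keq = 4.0720e+04 ⇒ Q<K, forward
Step 1:
                    D           B
  I             7.322     0.01946
  C            -7.322       7.322
  E        1.8029e-04       7.341
  solve Keq expr → x = 7.322; check Q = 4.0720e+04
Then add 2.801 M of B.
Step 2:
                    D           B
  I        1.8029e-04       10.14
  C        6.8785e-05 -6.8785e-05
  E        2.4907e-04       10.14
  solve Keq expr → x = -6.8785e-05; check Q = 4.0720e+04
Then add 2.746 M of B.
Step 3:
                    D           B
  I        2.4907e-04       12.89
  C        6.7434e-05 -6.7434e-05
  E        3.1651e-04       12.89
  solve Keq expr → x = -6.7434e-05; check Q = 4.0720e+04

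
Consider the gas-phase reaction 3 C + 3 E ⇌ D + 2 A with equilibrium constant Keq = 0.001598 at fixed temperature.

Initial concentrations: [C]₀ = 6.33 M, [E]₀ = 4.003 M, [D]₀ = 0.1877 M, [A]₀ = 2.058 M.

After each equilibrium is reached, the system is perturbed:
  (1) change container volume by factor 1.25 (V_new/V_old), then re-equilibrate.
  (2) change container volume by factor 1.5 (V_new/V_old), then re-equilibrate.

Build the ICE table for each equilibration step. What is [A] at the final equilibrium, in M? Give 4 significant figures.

Q₀ = 4.8864e-05 vs Keq = 0.001598 ⇒ Q<K, forward
Step 1:
                  C         E         D         A
  I            6.33     4.003    0.1877     2.058
  C          -1.196    -1.196    0.3987    0.7974
  E           5.134     2.807    0.5864     2.855
  solve Keq expr → x = 0.3987; check Q = 0.001598
Then change container volume by factor 1.25 (V_new/V_old).
Step 2:
                  C         E         D         A
  I           4.107     2.245    0.4691     2.284
  C          0.1992    0.1992   -0.0664   -0.1328
  E           4.306     2.445    0.4027     2.152
  solve Keq expr → x = -0.0664; check Q = 0.001598
Then change container volume by factor 1.5 (V_new/V_old).
Step 3:
                  C         E         D         A
  I           2.871      1.63    0.2685     1.434
  C           0.235     0.235  -0.07833   -0.1567
  E           3.106     1.865    0.1902     1.278
  solve Keq expr → x = -0.07833; check Q = 0.001598

[A]_eq = 1.278 M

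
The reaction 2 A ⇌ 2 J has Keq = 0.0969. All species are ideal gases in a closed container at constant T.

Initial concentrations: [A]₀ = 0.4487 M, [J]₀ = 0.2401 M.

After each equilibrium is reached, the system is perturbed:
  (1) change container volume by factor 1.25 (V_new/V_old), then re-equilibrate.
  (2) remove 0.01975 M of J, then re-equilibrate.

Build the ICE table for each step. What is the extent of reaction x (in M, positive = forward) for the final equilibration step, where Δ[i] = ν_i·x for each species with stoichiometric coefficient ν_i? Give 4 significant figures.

x = 0.007531 M

Q₀ = 0.2863 vs Keq = 0.0969 ⇒ Q>K, reverse
Step 1:
                   A          J
  I           0.4487     0.2401
  C          0.07659   -0.07659
  E           0.5253     0.1635
  solve Keq expr → x = -0.03829; check Q = 0.0969
Then change container volume by factor 1.25 (V_new/V_old).
Step 2:
                   A          J
  I           0.4202     0.1308
  C                0          0
  E           0.4202     0.1308
  solve Keq expr → x = 0; check Q = 0.0969
Then remove 0.01975 M of J.
Step 3:
                   A          J
  I           0.4202     0.1111
  C         -0.01506    0.01506
  E           0.4052     0.1261
  solve Keq expr → x = 0.007531; check Q = 0.0969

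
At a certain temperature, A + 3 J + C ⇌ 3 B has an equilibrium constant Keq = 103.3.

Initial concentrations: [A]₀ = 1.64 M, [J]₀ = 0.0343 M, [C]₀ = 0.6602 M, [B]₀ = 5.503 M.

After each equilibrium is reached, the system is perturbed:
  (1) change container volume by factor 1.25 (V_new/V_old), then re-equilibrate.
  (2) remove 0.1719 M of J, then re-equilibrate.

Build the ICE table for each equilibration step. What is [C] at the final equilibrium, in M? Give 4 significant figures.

[C]_eq = 0.8088 M

Q₀ = 3.8141e+06 vs Keq = 103.3 ⇒ Q>K, reverse
Step 1:
                   A          J          C          B
  Initial       1.64     0.0343     0.6602      5.503
  Change      0.2653      0.796     0.2653     -0.796
  Equil        1.905     0.8303     0.9255      4.707
  solve Keq expr → x = -0.2653; check Q = 103.3
Then change container volume by factor 1.25 (V_new/V_old).
Step 2:
                   A          J          C          B
  Initial      1.524     0.6643     0.7404      3.766
  Change     0.02594    0.07782    0.02594   -0.07782
  Equil         1.55     0.7421     0.7664      3.688
  solve Keq expr → x = -0.02594; check Q = 103.3
Then remove 0.1719 M of J.
Step 3:
                   A          J          C          B
  Initial       1.55     0.5702     0.7664      3.688
  Change     0.04241     0.1272    0.04241    -0.1272
  Equil        1.593     0.6974     0.8088      3.561
  solve Keq expr → x = -0.04241; check Q = 103.3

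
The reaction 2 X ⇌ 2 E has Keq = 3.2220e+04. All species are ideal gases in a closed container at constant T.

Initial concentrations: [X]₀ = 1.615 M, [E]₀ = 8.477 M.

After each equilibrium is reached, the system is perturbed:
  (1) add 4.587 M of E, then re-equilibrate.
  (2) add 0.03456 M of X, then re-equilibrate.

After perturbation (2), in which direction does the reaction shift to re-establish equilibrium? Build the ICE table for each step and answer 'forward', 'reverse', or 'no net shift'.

Direction: forward

Q₀ = 27.55 vs Keq = 3.2220e+04 ⇒ Q<K, forward
Step 1:
                  X         E
  init        1.615     8.477
  Δ          -1.559     1.559
  eq        0.05591     10.04
  solve Keq expr → x = 0.7795; check Q = 3.2220e+04
Then add 4.587 M of E.
Step 2:
                  X         E
  init      0.05591     14.62
  Δ         0.02541  -0.02541
  eq        0.08132      14.6
  solve Keq expr → x = -0.01271; check Q = 3.2220e+04
Then add 0.03456 M of X.
Step 3:
                  X         E
  init       0.1159      14.6
  Δ        -0.03437   0.03437
  eq        0.08152     14.63
  solve Keq expr → x = 0.01718; check Q = 3.2220e+04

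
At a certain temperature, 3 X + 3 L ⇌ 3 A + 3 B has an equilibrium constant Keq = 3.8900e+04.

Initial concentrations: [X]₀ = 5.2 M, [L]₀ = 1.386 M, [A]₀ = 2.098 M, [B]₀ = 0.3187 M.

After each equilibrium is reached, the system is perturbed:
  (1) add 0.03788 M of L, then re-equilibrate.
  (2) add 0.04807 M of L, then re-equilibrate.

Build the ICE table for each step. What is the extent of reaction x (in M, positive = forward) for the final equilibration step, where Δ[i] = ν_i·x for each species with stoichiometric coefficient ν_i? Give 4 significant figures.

x = 0.01522 M

Q₀ = 7.9848e-04 vs Keq = 3.8900e+04 ⇒ Q<K, forward
Step 1:
                  X         L         A         B
  Initial       5.2     1.386     2.098    0.3187
  Change     -1.342    -1.342     1.342     1.342
  Equil       3.858   0.04372      3.44     1.661
  solve Keq expr → x = 0.4474; check Q = 3.8900e+04
Then add 0.03788 M of L.
Step 2:
                  X         L         A         B
  Initial     3.858    0.0816      3.44     1.661
  Change   -0.03604  -0.03604   0.03604   0.03604
  Equil       3.822   0.04556     3.476     1.697
  solve Keq expr → x = 0.01201; check Q = 3.8900e+04
Then add 0.04807 M of L.
Step 3:
                  X         L         A         B
  Initial     3.822   0.09363     3.476     1.697
  Change   -0.04566  -0.04566   0.04566   0.04566
  Equil       3.776   0.04797     3.522     1.743
  solve Keq expr → x = 0.01522; check Q = 3.8900e+04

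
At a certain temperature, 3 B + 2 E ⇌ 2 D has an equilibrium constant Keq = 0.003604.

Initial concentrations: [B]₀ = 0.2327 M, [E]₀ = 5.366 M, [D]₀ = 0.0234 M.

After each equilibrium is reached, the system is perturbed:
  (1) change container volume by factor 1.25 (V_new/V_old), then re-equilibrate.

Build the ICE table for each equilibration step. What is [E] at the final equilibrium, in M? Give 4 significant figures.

Q₀ = 0.001509 vs Keq = 0.003604 ⇒ Q<K, forward
Step 1:
                  B         E         D
  Initial    0.2327     5.366    0.0234
  Change   -0.01417  -0.00945   0.00945
  Equil      0.2185     5.357   0.03285
  solve Keq expr → x = 0.004725; check Q = 0.003604
Then change container volume by factor 1.25 (V_new/V_old).
Step 2:
                  B         E         D
  Initial    0.1748     4.285   0.02628
  Change   0.008972  0.005981 -0.005981
  Equil      0.1838     4.291    0.0203
  solve Keq expr → x = -0.002991; check Q = 0.003604

[E]_eq = 4.291 M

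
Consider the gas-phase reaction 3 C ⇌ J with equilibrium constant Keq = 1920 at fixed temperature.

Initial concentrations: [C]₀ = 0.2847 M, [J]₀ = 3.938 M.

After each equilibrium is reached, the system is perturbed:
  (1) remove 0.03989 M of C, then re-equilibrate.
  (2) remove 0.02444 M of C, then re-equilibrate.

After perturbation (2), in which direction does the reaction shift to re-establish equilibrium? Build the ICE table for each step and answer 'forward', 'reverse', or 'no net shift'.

Q₀ = 170.7 vs Keq = 1920 ⇒ Q<K, forward
Step 1:
                    C           J
  I            0.2847       3.938
  C           -0.1571     0.05236
  E            0.1276        3.99
  solve Keq expr → x = 0.05236; check Q = 1920
Then remove 0.03989 M of C.
Step 2:
                    C           J
  I           0.08773        3.99
  C           0.03975    -0.01325
  E            0.1275       3.977
  solve Keq expr → x = -0.01325; check Q = 1920
Then remove 0.02444 M of C.
Step 3:
                    C           J
  I             0.103       3.977
  C           0.02435   -0.008118
  E            0.1274       3.969
  solve Keq expr → x = -0.008118; check Q = 1920

Direction: reverse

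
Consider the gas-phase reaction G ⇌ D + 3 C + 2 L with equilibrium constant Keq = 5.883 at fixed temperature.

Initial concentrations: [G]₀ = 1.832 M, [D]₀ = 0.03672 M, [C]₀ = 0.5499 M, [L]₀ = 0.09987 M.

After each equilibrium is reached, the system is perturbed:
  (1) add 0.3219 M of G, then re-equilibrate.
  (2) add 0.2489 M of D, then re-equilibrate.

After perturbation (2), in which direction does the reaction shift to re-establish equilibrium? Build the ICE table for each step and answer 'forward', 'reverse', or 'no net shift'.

Direction: reverse

Q₀ = 3.3243e-05 vs Keq = 5.883 ⇒ Q<K, forward
Step 1:
                    G           D           C           L
  I             1.832     0.03672      0.5499     0.09987
  C           -0.5325      0.5325       1.597       1.065
  E               1.3      0.5692       2.147       1.165
  solve Keq expr → x = 0.5325; check Q = 5.883
Then add 0.3219 M of G.
Step 2:
                    G           D           C           L
  I             1.621      0.5692       2.147       1.165
  C          -0.02249     0.02249     0.06747     0.04498
  E             1.599      0.5917       2.215        1.21
  solve Keq expr → x = 0.02249; check Q = 5.883
Then add 0.2489 M of D.
Step 3:
                    G           D           C           L
  I             1.599      0.8406       2.215        1.21
  C           0.03728    -0.03728     -0.1119    -0.07457
  E             1.636      0.8033       2.103       1.135
  solve Keq expr → x = -0.03728; check Q = 5.883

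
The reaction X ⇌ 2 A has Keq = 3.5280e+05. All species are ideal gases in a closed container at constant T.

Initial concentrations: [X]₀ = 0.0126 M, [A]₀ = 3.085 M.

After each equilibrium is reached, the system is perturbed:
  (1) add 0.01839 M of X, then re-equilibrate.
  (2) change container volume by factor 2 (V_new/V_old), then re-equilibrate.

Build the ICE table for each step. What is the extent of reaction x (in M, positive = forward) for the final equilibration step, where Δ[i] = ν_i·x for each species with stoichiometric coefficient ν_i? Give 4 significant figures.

Q₀ = 755.3 vs Keq = 3.5280e+05 ⇒ Q<K, forward
Step 1:
                    X           A
  init         0.0126       3.085
  Δ          -0.01257     0.02515
  eq       2.7418e-05        3.11
  solve Keq expr → x = 0.01257; check Q = 3.5280e+05
Then add 0.01839 M of X.
Step 2:
                    X           A
  init        0.01842        3.11
  Δ          -0.01839     0.03678
  eq       2.8070e-05       3.147
  solve Keq expr → x = 0.01839; check Q = 3.5280e+05
Then change container volume by factor 2 (V_new/V_old).
Step 3:
                    X           A
  init     1.4035e-05       1.573
  Δ       -7.0174e-06  1.4035e-05
  eq       7.0176e-06       1.573
  solve Keq expr → x = 7.0174e-06; check Q = 3.5280e+05

x = 7.0174e-06 M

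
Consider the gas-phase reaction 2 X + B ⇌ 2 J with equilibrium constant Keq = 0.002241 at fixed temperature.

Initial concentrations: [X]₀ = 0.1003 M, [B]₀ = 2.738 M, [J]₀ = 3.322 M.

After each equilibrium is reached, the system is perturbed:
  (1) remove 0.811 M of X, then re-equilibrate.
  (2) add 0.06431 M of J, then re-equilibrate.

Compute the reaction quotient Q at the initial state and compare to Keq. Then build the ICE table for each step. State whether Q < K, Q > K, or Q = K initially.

Q₀ = 400.6; Q > K (proceeds reverse)

Q₀ = 400.6 vs Keq = 0.002241 ⇒ Q>K, reverse
Step 1:
                  X         B         J
  I          0.1003     2.738     3.322
  C           3.018     1.509    -3.018
  E           3.118     4.247    0.3042
  solve Keq expr → x = -1.509; check Q = 0.002241
Then remove 0.811 M of X.
Step 2:
                  X         B         J
  I           2.307     4.247    0.3042
  C          0.0712    0.0356   -0.0712
  E           2.378     4.283     0.233
  solve Keq expr → x = -0.0356; check Q = 0.002241
Then add 0.06431 M of J.
Step 3:
                  X         B         J
  I           2.378     4.283    0.2973
  C         0.05784   0.02892  -0.05784
  E           2.436     4.311    0.2395
  solve Keq expr → x = -0.02892; check Q = 0.002241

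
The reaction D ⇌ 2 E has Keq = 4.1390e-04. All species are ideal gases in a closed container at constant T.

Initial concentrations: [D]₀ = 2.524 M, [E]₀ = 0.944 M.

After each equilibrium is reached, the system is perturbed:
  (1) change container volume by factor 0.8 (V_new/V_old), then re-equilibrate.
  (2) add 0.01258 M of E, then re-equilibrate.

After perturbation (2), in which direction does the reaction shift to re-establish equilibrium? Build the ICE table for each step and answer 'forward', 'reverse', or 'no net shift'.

Direction: reverse

Q₀ = 0.3531 vs Keq = 4.1390e-04 ⇒ Q>K, reverse
Step 1:
                    D           E
  I             2.524       0.944
  C            0.4544     -0.9089
  E             2.978     0.03511
  solve Keq expr → x = -0.4544; check Q = 4.1390e-04
Then change container volume by factor 0.8 (V_new/V_old).
Step 2:
                    D           E
  I             3.723     0.04389
  C          0.002311   -0.004621
  E             3.725     0.03927
  solve Keq expr → x = -0.002311; check Q = 4.1390e-04
Then add 0.01258 M of E.
Step 3:
                    D           E
  I             3.725     0.05185
  C          0.006273    -0.01255
  E             3.732      0.0393
  solve Keq expr → x = -0.006273; check Q = 4.1390e-04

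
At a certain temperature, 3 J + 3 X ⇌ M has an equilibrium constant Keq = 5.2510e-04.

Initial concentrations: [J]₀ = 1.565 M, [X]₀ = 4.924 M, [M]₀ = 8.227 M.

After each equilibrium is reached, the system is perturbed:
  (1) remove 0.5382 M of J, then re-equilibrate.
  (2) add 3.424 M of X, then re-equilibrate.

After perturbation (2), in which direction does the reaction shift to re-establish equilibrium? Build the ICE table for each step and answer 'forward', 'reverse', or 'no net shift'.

Direction: forward

Q₀ = 0.01798 vs Keq = 5.2510e-04 ⇒ Q>K, reverse
Step 1:
                   J          X          M
  I            1.565      4.924      8.227
  C            1.967      1.967    -0.6557
  E            3.532      6.891      7.571
  solve Keq expr → x = -0.6557; check Q = 5.2510e-04
Then remove 0.5382 M of J.
Step 2:
                   J          X          M
  I            2.994      6.891      7.571
  C           0.3501     0.3501    -0.1167
  E            3.344      7.241      7.455
  solve Keq expr → x = -0.1167; check Q = 5.2510e-04
Then add 3.424 M of X.
Step 3:
                   J          X          M
  I            3.344      10.67      7.455
  C           -0.847     -0.847     0.2823
  E            2.497      9.818      7.737
  solve Keq expr → x = 0.2823; check Q = 5.2510e-04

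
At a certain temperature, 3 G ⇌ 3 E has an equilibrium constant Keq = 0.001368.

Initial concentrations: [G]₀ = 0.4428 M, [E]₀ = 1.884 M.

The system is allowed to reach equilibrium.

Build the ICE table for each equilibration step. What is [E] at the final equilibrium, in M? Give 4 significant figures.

Q₀ = 77.02 vs Keq = 0.001368 ⇒ Q>K, reverse
Step 1:
                  G         E
  init       0.4428     1.884
  Δ           1.652    -1.652
  eq          2.094    0.2325
  solve Keq expr → x = -0.5505; check Q = 0.001368

[E]_eq = 0.2325 M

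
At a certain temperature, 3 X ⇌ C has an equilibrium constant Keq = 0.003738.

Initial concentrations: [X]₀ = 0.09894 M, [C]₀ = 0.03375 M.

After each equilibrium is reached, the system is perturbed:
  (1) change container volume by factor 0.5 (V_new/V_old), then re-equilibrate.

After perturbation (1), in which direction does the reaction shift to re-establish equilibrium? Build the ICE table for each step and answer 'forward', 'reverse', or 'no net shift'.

Direction: forward

Q₀ = 34.85 vs Keq = 0.003738 ⇒ Q>K, reverse
Step 1:
                    X           C
  init        0.09894     0.03375
  Δ            0.1012    -0.03372
  eq           0.2001  2.9949e-05
  solve Keq expr → x = -0.03372; check Q = 0.003738
Then change container volume by factor 0.5 (V_new/V_old).
Step 2:
                    X           C
  init         0.4002  5.9898e-05
  Δ       -5.3620e-04  1.7873e-04
  eq           0.3997  2.3863e-04
  solve Keq expr → x = 1.7873e-04; check Q = 0.003738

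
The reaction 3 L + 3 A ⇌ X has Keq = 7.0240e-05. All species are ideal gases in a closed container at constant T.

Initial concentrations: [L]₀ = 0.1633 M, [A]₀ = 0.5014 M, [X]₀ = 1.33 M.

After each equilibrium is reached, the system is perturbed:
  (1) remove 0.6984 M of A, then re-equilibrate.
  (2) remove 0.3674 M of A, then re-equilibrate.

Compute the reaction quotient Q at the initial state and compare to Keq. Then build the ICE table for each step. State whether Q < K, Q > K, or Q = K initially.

Q₀ = 2423; Q > K (proceeds reverse)

Q₀ = 2423 vs Keq = 7.0240e-05 ⇒ Q>K, reverse
Step 1:
                  L         A         X
  init       0.1633    0.5014      1.33
  Δ           3.412     3.412    -1.137
  eq          3.576     3.914    0.1925
  solve Keq expr → x = -1.137; check Q = 7.0240e-05
Then remove 0.6984 M of A.
Step 2:
                  L         A         X
  init        3.576     3.215    0.1925
  Δ          0.1571    0.1571  -0.05238
  eq          3.733     3.373    0.1401
  solve Keq expr → x = -0.05238; check Q = 7.0240e-05
Then remove 0.3674 M of A.
Step 3:
                  L         A         X
  init        3.733     3.005    0.1401
  Δ         0.07841   0.07841  -0.02614
  eq          3.811     3.084     0.114
  solve Keq expr → x = -0.02614; check Q = 7.0240e-05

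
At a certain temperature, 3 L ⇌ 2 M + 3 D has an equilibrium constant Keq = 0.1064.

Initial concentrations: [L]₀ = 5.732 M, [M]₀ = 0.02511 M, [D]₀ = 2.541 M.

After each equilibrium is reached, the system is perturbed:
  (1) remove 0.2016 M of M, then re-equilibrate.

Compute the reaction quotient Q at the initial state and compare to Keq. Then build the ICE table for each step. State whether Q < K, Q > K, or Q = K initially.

Q₀ = 5.4927e-05 vs Keq = 0.1064 ⇒ Q<K, forward
Step 1:
                    L           M           D
  I             5.732     0.02511       2.541
  C           -0.8241      0.5494      0.8241
  E             4.908      0.5745       3.365
  solve Keq expr → x = 0.2747; check Q = 0.1064
Then remove 0.2016 M of M.
Step 2:
                    L           M           D
  I             4.908      0.3729       3.365
  C           -0.1891      0.1261      0.1891
  E             4.719       0.499       3.554
  solve Keq expr → x = 0.06303; check Q = 0.1064

Q₀ = 5.4927e-05; Q < K (proceeds forward)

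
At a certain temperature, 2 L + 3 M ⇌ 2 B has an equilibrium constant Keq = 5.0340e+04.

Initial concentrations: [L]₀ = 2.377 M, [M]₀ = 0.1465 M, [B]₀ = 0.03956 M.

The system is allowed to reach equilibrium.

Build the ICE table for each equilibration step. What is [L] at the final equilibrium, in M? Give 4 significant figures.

[L]_eq = 2.282 M

Q₀ = 0.08809 vs Keq = 5.0340e+04 ⇒ Q<K, forward
Step 1:
                    L           M           B
  Initial       2.377      0.1465     0.03956
  Change     -0.09493     -0.1424     0.09493
  Equil         2.282    0.004101      0.1345
  solve Keq expr → x = 0.04747; check Q = 5.0340e+04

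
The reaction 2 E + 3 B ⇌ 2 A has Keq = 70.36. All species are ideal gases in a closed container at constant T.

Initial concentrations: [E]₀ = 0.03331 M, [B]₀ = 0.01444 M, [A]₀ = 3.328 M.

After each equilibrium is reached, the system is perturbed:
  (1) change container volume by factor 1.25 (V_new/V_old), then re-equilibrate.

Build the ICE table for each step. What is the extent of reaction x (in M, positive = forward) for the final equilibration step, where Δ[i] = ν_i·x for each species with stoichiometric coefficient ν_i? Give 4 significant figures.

x = -0.0269 M

Q₀ = 3.3152e+09 vs Keq = 70.36 ⇒ Q>K, reverse
Step 1:
                   E          B          A
  I          0.03331    0.01444      3.328
  C           0.4893      0.734    -0.4893
  E           0.5226     0.7484      2.839
  solve Keq expr → x = -0.2447; check Q = 70.36
Then change container volume by factor 1.25 (V_new/V_old).
Step 2:
                   E          B          A
  I           0.4181     0.5988      2.271
  C          0.05381    0.08071   -0.05381
  E           0.4719     0.6795      2.217
  solve Keq expr → x = -0.0269; check Q = 70.36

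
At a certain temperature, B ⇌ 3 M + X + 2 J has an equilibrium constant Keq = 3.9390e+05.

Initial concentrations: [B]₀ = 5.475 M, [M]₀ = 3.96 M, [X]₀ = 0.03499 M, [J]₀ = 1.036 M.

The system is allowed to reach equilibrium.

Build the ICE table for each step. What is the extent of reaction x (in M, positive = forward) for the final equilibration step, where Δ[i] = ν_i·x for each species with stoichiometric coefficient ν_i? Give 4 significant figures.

x = 3.563 M

Q₀ = 0.426 vs Keq = 3.9390e+05 ⇒ Q<K, forward
Step 1:
                  B         M         X         J
  init        5.475      3.96   0.03499     1.036
  Δ          -3.563     10.69     3.563     7.126
  eq          1.912     14.65     3.598     8.162
  solve Keq expr → x = 3.563; check Q = 3.9390e+05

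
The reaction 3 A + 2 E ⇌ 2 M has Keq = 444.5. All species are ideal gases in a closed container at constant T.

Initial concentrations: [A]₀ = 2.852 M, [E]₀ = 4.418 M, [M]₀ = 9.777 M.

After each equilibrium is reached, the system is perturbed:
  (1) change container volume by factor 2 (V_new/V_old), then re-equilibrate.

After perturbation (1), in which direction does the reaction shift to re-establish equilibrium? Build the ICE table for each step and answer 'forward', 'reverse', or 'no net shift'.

Direction: reverse

Q₀ = 0.2111 vs Keq = 444.5 ⇒ Q<K, forward
Step 1:
                    A           E           M
  Initial       2.852       4.418       9.777
  Change       -2.512      -1.675       1.675
  Equil        0.3397       2.743       11.45
  solve Keq expr → x = 0.8374; check Q = 444.5
Then change container volume by factor 2 (V_new/V_old).
Step 2:
                    A           E           M
  Initial      0.1699       1.372       5.726
  Change       0.1505      0.1003     -0.1003
  Equil        0.3203       1.472       5.626
  solve Keq expr → x = -0.05015; check Q = 444.5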